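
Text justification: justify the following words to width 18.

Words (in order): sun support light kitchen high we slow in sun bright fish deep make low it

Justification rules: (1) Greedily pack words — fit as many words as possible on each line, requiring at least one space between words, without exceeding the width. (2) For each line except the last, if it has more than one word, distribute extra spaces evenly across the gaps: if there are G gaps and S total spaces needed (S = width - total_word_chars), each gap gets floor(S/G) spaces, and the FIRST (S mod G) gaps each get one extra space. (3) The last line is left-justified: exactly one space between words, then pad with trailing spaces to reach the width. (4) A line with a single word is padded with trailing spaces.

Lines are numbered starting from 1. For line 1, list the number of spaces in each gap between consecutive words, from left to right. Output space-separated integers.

Line 1: ['sun', 'support', 'light'] (min_width=17, slack=1)
Line 2: ['kitchen', 'high', 'we'] (min_width=15, slack=3)
Line 3: ['slow', 'in', 'sun', 'bright'] (min_width=18, slack=0)
Line 4: ['fish', 'deep', 'make', 'low'] (min_width=18, slack=0)
Line 5: ['it'] (min_width=2, slack=16)

Answer: 2 1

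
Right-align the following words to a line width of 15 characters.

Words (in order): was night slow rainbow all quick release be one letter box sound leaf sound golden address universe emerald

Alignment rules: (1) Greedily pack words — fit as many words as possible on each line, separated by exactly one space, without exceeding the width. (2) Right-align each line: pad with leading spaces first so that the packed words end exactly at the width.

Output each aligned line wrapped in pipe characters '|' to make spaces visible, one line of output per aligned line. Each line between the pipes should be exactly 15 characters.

Answer: | was night slow|
|    rainbow all|
|  quick release|
|  be one letter|
| box sound leaf|
|   sound golden|
|        address|
|       universe|
|        emerald|

Derivation:
Line 1: ['was', 'night', 'slow'] (min_width=14, slack=1)
Line 2: ['rainbow', 'all'] (min_width=11, slack=4)
Line 3: ['quick', 'release'] (min_width=13, slack=2)
Line 4: ['be', 'one', 'letter'] (min_width=13, slack=2)
Line 5: ['box', 'sound', 'leaf'] (min_width=14, slack=1)
Line 6: ['sound', 'golden'] (min_width=12, slack=3)
Line 7: ['address'] (min_width=7, slack=8)
Line 8: ['universe'] (min_width=8, slack=7)
Line 9: ['emerald'] (min_width=7, slack=8)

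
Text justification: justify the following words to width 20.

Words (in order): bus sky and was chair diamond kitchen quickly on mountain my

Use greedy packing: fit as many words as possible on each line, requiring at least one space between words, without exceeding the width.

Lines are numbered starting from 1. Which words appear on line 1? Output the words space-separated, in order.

Answer: bus sky and was

Derivation:
Line 1: ['bus', 'sky', 'and', 'was'] (min_width=15, slack=5)
Line 2: ['chair', 'diamond'] (min_width=13, slack=7)
Line 3: ['kitchen', 'quickly', 'on'] (min_width=18, slack=2)
Line 4: ['mountain', 'my'] (min_width=11, slack=9)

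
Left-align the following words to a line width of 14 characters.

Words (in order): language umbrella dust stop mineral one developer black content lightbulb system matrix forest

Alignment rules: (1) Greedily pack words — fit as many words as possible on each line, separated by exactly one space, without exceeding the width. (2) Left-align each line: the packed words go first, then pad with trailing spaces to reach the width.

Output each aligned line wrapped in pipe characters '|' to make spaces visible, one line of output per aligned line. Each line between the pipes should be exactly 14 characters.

Line 1: ['language'] (min_width=8, slack=6)
Line 2: ['umbrella', 'dust'] (min_width=13, slack=1)
Line 3: ['stop', 'mineral'] (min_width=12, slack=2)
Line 4: ['one', 'developer'] (min_width=13, slack=1)
Line 5: ['black', 'content'] (min_width=13, slack=1)
Line 6: ['lightbulb'] (min_width=9, slack=5)
Line 7: ['system', 'matrix'] (min_width=13, slack=1)
Line 8: ['forest'] (min_width=6, slack=8)

Answer: |language      |
|umbrella dust |
|stop mineral  |
|one developer |
|black content |
|lightbulb     |
|system matrix |
|forest        |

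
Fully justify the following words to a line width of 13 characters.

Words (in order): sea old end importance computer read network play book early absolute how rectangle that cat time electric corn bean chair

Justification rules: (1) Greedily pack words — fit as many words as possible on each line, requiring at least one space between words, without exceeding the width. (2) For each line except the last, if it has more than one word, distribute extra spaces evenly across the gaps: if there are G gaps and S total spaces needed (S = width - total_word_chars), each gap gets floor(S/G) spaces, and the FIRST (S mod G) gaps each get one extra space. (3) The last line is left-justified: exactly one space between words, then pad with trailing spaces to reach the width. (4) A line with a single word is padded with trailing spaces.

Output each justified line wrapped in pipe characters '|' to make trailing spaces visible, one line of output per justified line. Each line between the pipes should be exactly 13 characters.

Line 1: ['sea', 'old', 'end'] (min_width=11, slack=2)
Line 2: ['importance'] (min_width=10, slack=3)
Line 3: ['computer', 'read'] (min_width=13, slack=0)
Line 4: ['network', 'play'] (min_width=12, slack=1)
Line 5: ['book', 'early'] (min_width=10, slack=3)
Line 6: ['absolute', 'how'] (min_width=12, slack=1)
Line 7: ['rectangle'] (min_width=9, slack=4)
Line 8: ['that', 'cat', 'time'] (min_width=13, slack=0)
Line 9: ['electric', 'corn'] (min_width=13, slack=0)
Line 10: ['bean', 'chair'] (min_width=10, slack=3)

Answer: |sea  old  end|
|importance   |
|computer read|
|network  play|
|book    early|
|absolute  how|
|rectangle    |
|that cat time|
|electric corn|
|bean chair   |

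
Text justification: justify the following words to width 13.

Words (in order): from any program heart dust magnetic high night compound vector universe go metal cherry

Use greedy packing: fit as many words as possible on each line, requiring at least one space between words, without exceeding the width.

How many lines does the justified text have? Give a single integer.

Answer: 8

Derivation:
Line 1: ['from', 'any'] (min_width=8, slack=5)
Line 2: ['program', 'heart'] (min_width=13, slack=0)
Line 3: ['dust', 'magnetic'] (min_width=13, slack=0)
Line 4: ['high', 'night'] (min_width=10, slack=3)
Line 5: ['compound'] (min_width=8, slack=5)
Line 6: ['vector'] (min_width=6, slack=7)
Line 7: ['universe', 'go'] (min_width=11, slack=2)
Line 8: ['metal', 'cherry'] (min_width=12, slack=1)
Total lines: 8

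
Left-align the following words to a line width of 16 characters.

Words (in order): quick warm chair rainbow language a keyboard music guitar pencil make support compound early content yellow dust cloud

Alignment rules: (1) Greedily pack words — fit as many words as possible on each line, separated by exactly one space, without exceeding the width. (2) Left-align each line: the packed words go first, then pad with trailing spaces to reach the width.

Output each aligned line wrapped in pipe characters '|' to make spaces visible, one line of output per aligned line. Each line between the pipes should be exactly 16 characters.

Answer: |quick warm chair|
|rainbow language|
|a keyboard music|
|guitar pencil   |
|make support    |
|compound early  |
|content yellow  |
|dust cloud      |

Derivation:
Line 1: ['quick', 'warm', 'chair'] (min_width=16, slack=0)
Line 2: ['rainbow', 'language'] (min_width=16, slack=0)
Line 3: ['a', 'keyboard', 'music'] (min_width=16, slack=0)
Line 4: ['guitar', 'pencil'] (min_width=13, slack=3)
Line 5: ['make', 'support'] (min_width=12, slack=4)
Line 6: ['compound', 'early'] (min_width=14, slack=2)
Line 7: ['content', 'yellow'] (min_width=14, slack=2)
Line 8: ['dust', 'cloud'] (min_width=10, slack=6)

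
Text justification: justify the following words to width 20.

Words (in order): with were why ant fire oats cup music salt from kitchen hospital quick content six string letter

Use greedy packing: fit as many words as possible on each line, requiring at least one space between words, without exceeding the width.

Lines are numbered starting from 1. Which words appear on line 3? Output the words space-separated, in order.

Answer: salt from kitchen

Derivation:
Line 1: ['with', 'were', 'why', 'ant'] (min_width=17, slack=3)
Line 2: ['fire', 'oats', 'cup', 'music'] (min_width=19, slack=1)
Line 3: ['salt', 'from', 'kitchen'] (min_width=17, slack=3)
Line 4: ['hospital', 'quick'] (min_width=14, slack=6)
Line 5: ['content', 'six', 'string'] (min_width=18, slack=2)
Line 6: ['letter'] (min_width=6, slack=14)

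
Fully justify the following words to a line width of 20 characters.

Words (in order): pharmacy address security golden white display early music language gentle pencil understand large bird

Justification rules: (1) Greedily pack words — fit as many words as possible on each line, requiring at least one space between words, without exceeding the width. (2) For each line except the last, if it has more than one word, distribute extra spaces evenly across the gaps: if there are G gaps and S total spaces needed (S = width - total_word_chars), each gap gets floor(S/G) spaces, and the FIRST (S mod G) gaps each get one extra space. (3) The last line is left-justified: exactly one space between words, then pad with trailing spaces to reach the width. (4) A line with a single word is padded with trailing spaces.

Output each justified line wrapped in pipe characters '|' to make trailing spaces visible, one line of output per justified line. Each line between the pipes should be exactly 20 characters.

Line 1: ['pharmacy', 'address'] (min_width=16, slack=4)
Line 2: ['security', 'golden'] (min_width=15, slack=5)
Line 3: ['white', 'display', 'early'] (min_width=19, slack=1)
Line 4: ['music', 'language'] (min_width=14, slack=6)
Line 5: ['gentle', 'pencil'] (min_width=13, slack=7)
Line 6: ['understand', 'large'] (min_width=16, slack=4)
Line 7: ['bird'] (min_width=4, slack=16)

Answer: |pharmacy     address|
|security      golden|
|white  display early|
|music       language|
|gentle        pencil|
|understand     large|
|bird                |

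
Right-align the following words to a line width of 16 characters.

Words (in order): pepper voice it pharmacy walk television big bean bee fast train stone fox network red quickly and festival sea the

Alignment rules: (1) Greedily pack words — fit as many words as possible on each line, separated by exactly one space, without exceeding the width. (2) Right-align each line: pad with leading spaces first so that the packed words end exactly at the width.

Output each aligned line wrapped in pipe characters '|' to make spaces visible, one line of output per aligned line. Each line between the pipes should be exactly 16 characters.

Line 1: ['pepper', 'voice', 'it'] (min_width=15, slack=1)
Line 2: ['pharmacy', 'walk'] (min_width=13, slack=3)
Line 3: ['television', 'big'] (min_width=14, slack=2)
Line 4: ['bean', 'bee', 'fast'] (min_width=13, slack=3)
Line 5: ['train', 'stone', 'fox'] (min_width=15, slack=1)
Line 6: ['network', 'red'] (min_width=11, slack=5)
Line 7: ['quickly', 'and'] (min_width=11, slack=5)
Line 8: ['festival', 'sea', 'the'] (min_width=16, slack=0)

Answer: | pepper voice it|
|   pharmacy walk|
|  television big|
|   bean bee fast|
| train stone fox|
|     network red|
|     quickly and|
|festival sea the|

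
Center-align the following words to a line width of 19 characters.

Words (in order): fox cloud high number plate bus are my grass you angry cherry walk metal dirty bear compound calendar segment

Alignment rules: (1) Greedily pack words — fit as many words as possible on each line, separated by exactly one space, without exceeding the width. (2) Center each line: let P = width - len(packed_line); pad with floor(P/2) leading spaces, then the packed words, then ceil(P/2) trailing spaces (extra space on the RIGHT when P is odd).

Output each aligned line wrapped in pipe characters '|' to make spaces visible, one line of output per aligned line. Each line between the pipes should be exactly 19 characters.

Answer: |  fox cloud high   |
| number plate bus  |
| are my grass you  |
| angry cherry walk |
| metal dirty bear  |
| compound calendar |
|      segment      |

Derivation:
Line 1: ['fox', 'cloud', 'high'] (min_width=14, slack=5)
Line 2: ['number', 'plate', 'bus'] (min_width=16, slack=3)
Line 3: ['are', 'my', 'grass', 'you'] (min_width=16, slack=3)
Line 4: ['angry', 'cherry', 'walk'] (min_width=17, slack=2)
Line 5: ['metal', 'dirty', 'bear'] (min_width=16, slack=3)
Line 6: ['compound', 'calendar'] (min_width=17, slack=2)
Line 7: ['segment'] (min_width=7, slack=12)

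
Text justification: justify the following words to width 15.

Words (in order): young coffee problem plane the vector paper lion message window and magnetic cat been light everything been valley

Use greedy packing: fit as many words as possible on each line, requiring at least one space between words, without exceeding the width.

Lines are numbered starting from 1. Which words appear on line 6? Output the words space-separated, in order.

Answer: and magnetic

Derivation:
Line 1: ['young', 'coffee'] (min_width=12, slack=3)
Line 2: ['problem', 'plane'] (min_width=13, slack=2)
Line 3: ['the', 'vector'] (min_width=10, slack=5)
Line 4: ['paper', 'lion'] (min_width=10, slack=5)
Line 5: ['message', 'window'] (min_width=14, slack=1)
Line 6: ['and', 'magnetic'] (min_width=12, slack=3)
Line 7: ['cat', 'been', 'light'] (min_width=14, slack=1)
Line 8: ['everything', 'been'] (min_width=15, slack=0)
Line 9: ['valley'] (min_width=6, slack=9)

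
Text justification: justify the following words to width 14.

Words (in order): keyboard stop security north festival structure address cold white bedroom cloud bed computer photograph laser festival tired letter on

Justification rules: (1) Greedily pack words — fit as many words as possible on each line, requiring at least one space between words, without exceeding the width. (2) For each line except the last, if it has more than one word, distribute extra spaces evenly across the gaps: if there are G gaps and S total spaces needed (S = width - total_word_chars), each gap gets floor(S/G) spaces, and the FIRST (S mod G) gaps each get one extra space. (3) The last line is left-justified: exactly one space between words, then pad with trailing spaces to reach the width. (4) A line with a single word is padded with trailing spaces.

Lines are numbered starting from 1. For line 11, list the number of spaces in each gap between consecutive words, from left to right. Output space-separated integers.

Line 1: ['keyboard', 'stop'] (min_width=13, slack=1)
Line 2: ['security', 'north'] (min_width=14, slack=0)
Line 3: ['festival'] (min_width=8, slack=6)
Line 4: ['structure'] (min_width=9, slack=5)
Line 5: ['address', 'cold'] (min_width=12, slack=2)
Line 6: ['white', 'bedroom'] (min_width=13, slack=1)
Line 7: ['cloud', 'bed'] (min_width=9, slack=5)
Line 8: ['computer'] (min_width=8, slack=6)
Line 9: ['photograph'] (min_width=10, slack=4)
Line 10: ['laser', 'festival'] (min_width=14, slack=0)
Line 11: ['tired', 'letter'] (min_width=12, slack=2)
Line 12: ['on'] (min_width=2, slack=12)

Answer: 3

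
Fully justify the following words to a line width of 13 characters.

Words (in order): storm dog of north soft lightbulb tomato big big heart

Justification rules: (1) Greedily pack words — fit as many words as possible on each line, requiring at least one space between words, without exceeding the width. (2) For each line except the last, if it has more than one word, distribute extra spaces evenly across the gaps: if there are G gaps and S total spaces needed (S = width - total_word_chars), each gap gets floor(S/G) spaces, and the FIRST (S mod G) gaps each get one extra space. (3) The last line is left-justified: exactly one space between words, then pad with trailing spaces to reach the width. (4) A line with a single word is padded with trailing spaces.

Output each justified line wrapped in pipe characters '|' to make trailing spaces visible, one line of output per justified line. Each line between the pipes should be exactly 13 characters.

Line 1: ['storm', 'dog', 'of'] (min_width=12, slack=1)
Line 2: ['north', 'soft'] (min_width=10, slack=3)
Line 3: ['lightbulb'] (min_width=9, slack=4)
Line 4: ['tomato', 'big'] (min_width=10, slack=3)
Line 5: ['big', 'heart'] (min_width=9, slack=4)

Answer: |storm  dog of|
|north    soft|
|lightbulb    |
|tomato    big|
|big heart    |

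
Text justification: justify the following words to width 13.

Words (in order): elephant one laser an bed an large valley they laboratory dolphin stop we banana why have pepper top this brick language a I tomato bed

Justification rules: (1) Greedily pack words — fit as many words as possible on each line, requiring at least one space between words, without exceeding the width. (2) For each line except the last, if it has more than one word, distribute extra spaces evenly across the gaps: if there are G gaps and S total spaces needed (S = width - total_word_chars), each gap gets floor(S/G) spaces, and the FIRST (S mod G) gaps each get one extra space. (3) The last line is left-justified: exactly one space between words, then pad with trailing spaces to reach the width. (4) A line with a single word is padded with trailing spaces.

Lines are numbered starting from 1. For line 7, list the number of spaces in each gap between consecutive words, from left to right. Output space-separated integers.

Answer: 1 1

Derivation:
Line 1: ['elephant', 'one'] (min_width=12, slack=1)
Line 2: ['laser', 'an', 'bed'] (min_width=12, slack=1)
Line 3: ['an', 'large'] (min_width=8, slack=5)
Line 4: ['valley', 'they'] (min_width=11, slack=2)
Line 5: ['laboratory'] (min_width=10, slack=3)
Line 6: ['dolphin', 'stop'] (min_width=12, slack=1)
Line 7: ['we', 'banana', 'why'] (min_width=13, slack=0)
Line 8: ['have', 'pepper'] (min_width=11, slack=2)
Line 9: ['top', 'this'] (min_width=8, slack=5)
Line 10: ['brick'] (min_width=5, slack=8)
Line 11: ['language', 'a', 'I'] (min_width=12, slack=1)
Line 12: ['tomato', 'bed'] (min_width=10, slack=3)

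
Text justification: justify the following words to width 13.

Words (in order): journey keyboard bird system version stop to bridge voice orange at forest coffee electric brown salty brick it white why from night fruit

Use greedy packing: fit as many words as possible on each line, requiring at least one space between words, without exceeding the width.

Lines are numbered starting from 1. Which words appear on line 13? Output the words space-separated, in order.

Answer: from night

Derivation:
Line 1: ['journey'] (min_width=7, slack=6)
Line 2: ['keyboard', 'bird'] (min_width=13, slack=0)
Line 3: ['system'] (min_width=6, slack=7)
Line 4: ['version', 'stop'] (min_width=12, slack=1)
Line 5: ['to', 'bridge'] (min_width=9, slack=4)
Line 6: ['voice', 'orange'] (min_width=12, slack=1)
Line 7: ['at', 'forest'] (min_width=9, slack=4)
Line 8: ['coffee'] (min_width=6, slack=7)
Line 9: ['electric'] (min_width=8, slack=5)
Line 10: ['brown', 'salty'] (min_width=11, slack=2)
Line 11: ['brick', 'it'] (min_width=8, slack=5)
Line 12: ['white', 'why'] (min_width=9, slack=4)
Line 13: ['from', 'night'] (min_width=10, slack=3)
Line 14: ['fruit'] (min_width=5, slack=8)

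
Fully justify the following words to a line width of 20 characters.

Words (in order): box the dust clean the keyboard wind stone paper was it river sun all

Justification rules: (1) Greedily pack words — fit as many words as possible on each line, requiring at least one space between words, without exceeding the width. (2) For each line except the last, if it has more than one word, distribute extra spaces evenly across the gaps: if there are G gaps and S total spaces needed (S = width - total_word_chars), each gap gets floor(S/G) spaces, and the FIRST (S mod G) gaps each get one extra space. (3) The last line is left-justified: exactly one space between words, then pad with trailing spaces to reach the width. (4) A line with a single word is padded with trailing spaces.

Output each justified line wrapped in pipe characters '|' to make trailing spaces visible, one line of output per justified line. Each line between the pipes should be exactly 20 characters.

Line 1: ['box', 'the', 'dust', 'clean'] (min_width=18, slack=2)
Line 2: ['the', 'keyboard', 'wind'] (min_width=17, slack=3)
Line 3: ['stone', 'paper', 'was', 'it'] (min_width=18, slack=2)
Line 4: ['river', 'sun', 'all'] (min_width=13, slack=7)

Answer: |box  the  dust clean|
|the   keyboard  wind|
|stone  paper  was it|
|river sun all       |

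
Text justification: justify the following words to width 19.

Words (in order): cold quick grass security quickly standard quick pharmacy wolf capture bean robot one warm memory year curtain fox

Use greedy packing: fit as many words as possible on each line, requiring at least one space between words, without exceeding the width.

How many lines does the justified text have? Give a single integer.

Answer: 7

Derivation:
Line 1: ['cold', 'quick', 'grass'] (min_width=16, slack=3)
Line 2: ['security', 'quickly'] (min_width=16, slack=3)
Line 3: ['standard', 'quick'] (min_width=14, slack=5)
Line 4: ['pharmacy', 'wolf'] (min_width=13, slack=6)
Line 5: ['capture', 'bean', 'robot'] (min_width=18, slack=1)
Line 6: ['one', 'warm', 'memory'] (min_width=15, slack=4)
Line 7: ['year', 'curtain', 'fox'] (min_width=16, slack=3)
Total lines: 7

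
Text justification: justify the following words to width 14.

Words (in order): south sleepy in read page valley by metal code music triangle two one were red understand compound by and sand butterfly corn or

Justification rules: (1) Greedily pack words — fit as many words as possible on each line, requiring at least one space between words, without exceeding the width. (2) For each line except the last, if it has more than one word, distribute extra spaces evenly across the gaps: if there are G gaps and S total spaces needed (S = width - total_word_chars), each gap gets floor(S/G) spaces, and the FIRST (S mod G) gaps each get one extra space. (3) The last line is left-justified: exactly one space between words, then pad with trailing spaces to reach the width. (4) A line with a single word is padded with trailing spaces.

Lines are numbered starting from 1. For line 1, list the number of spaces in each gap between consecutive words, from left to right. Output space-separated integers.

Line 1: ['south', 'sleepy'] (min_width=12, slack=2)
Line 2: ['in', 'read', 'page'] (min_width=12, slack=2)
Line 3: ['valley', 'by'] (min_width=9, slack=5)
Line 4: ['metal', 'code'] (min_width=10, slack=4)
Line 5: ['music', 'triangle'] (min_width=14, slack=0)
Line 6: ['two', 'one', 'were'] (min_width=12, slack=2)
Line 7: ['red', 'understand'] (min_width=14, slack=0)
Line 8: ['compound', 'by'] (min_width=11, slack=3)
Line 9: ['and', 'sand'] (min_width=8, slack=6)
Line 10: ['butterfly', 'corn'] (min_width=14, slack=0)
Line 11: ['or'] (min_width=2, slack=12)

Answer: 3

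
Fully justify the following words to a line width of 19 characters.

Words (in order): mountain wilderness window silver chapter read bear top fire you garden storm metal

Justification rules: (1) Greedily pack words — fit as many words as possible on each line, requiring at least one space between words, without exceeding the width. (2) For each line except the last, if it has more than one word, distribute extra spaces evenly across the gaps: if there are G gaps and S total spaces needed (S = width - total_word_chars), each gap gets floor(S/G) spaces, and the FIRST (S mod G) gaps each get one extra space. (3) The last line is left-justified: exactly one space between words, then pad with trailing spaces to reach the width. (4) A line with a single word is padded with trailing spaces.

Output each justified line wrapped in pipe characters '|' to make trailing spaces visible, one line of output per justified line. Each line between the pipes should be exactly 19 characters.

Answer: |mountain wilderness|
|window       silver|
|chapter  read  bear|
|top fire you garden|
|storm metal        |

Derivation:
Line 1: ['mountain', 'wilderness'] (min_width=19, slack=0)
Line 2: ['window', 'silver'] (min_width=13, slack=6)
Line 3: ['chapter', 'read', 'bear'] (min_width=17, slack=2)
Line 4: ['top', 'fire', 'you', 'garden'] (min_width=19, slack=0)
Line 5: ['storm', 'metal'] (min_width=11, slack=8)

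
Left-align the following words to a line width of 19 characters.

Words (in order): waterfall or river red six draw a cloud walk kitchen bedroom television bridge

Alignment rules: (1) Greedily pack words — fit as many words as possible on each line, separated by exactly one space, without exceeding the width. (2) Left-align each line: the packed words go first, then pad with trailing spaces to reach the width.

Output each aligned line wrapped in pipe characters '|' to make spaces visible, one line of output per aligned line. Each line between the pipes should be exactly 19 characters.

Line 1: ['waterfall', 'or', 'river'] (min_width=18, slack=1)
Line 2: ['red', 'six', 'draw', 'a'] (min_width=14, slack=5)
Line 3: ['cloud', 'walk', 'kitchen'] (min_width=18, slack=1)
Line 4: ['bedroom', 'television'] (min_width=18, slack=1)
Line 5: ['bridge'] (min_width=6, slack=13)

Answer: |waterfall or river |
|red six draw a     |
|cloud walk kitchen |
|bedroom television |
|bridge             |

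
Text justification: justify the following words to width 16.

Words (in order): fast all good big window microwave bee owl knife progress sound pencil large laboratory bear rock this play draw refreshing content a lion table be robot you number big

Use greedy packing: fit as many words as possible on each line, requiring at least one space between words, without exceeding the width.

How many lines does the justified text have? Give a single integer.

Answer: 12

Derivation:
Line 1: ['fast', 'all', 'good'] (min_width=13, slack=3)
Line 2: ['big', 'window'] (min_width=10, slack=6)
Line 3: ['microwave', 'bee'] (min_width=13, slack=3)
Line 4: ['owl', 'knife'] (min_width=9, slack=7)
Line 5: ['progress', 'sound'] (min_width=14, slack=2)
Line 6: ['pencil', 'large'] (min_width=12, slack=4)
Line 7: ['laboratory', 'bear'] (min_width=15, slack=1)
Line 8: ['rock', 'this', 'play'] (min_width=14, slack=2)
Line 9: ['draw', 'refreshing'] (min_width=15, slack=1)
Line 10: ['content', 'a', 'lion'] (min_width=14, slack=2)
Line 11: ['table', 'be', 'robot'] (min_width=14, slack=2)
Line 12: ['you', 'number', 'big'] (min_width=14, slack=2)
Total lines: 12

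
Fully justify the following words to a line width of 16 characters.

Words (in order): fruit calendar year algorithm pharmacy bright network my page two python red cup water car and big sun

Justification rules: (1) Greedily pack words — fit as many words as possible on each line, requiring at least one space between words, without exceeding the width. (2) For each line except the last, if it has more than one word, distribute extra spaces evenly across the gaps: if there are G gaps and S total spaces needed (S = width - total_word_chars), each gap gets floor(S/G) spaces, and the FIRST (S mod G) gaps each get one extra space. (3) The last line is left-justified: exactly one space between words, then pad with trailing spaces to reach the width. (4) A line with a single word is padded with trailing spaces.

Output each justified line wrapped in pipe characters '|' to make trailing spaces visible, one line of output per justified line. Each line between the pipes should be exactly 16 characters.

Answer: |fruit   calendar|
|year   algorithm|
|pharmacy  bright|
|network  my page|
|two  python  red|
|cup   water  car|
|and big sun     |

Derivation:
Line 1: ['fruit', 'calendar'] (min_width=14, slack=2)
Line 2: ['year', 'algorithm'] (min_width=14, slack=2)
Line 3: ['pharmacy', 'bright'] (min_width=15, slack=1)
Line 4: ['network', 'my', 'page'] (min_width=15, slack=1)
Line 5: ['two', 'python', 'red'] (min_width=14, slack=2)
Line 6: ['cup', 'water', 'car'] (min_width=13, slack=3)
Line 7: ['and', 'big', 'sun'] (min_width=11, slack=5)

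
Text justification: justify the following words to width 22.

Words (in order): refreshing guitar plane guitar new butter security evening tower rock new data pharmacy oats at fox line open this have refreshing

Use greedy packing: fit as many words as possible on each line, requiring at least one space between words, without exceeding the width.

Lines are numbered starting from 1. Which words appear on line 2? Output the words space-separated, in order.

Line 1: ['refreshing', 'guitar'] (min_width=17, slack=5)
Line 2: ['plane', 'guitar', 'new'] (min_width=16, slack=6)
Line 3: ['butter', 'security'] (min_width=15, slack=7)
Line 4: ['evening', 'tower', 'rock', 'new'] (min_width=22, slack=0)
Line 5: ['data', 'pharmacy', 'oats', 'at'] (min_width=21, slack=1)
Line 6: ['fox', 'line', 'open', 'this'] (min_width=18, slack=4)
Line 7: ['have', 'refreshing'] (min_width=15, slack=7)

Answer: plane guitar new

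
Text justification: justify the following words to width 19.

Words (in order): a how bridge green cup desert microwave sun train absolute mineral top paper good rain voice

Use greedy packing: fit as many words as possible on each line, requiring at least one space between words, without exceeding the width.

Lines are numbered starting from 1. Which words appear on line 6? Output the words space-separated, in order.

Line 1: ['a', 'how', 'bridge', 'green'] (min_width=18, slack=1)
Line 2: ['cup', 'desert'] (min_width=10, slack=9)
Line 3: ['microwave', 'sun', 'train'] (min_width=19, slack=0)
Line 4: ['absolute', 'mineral'] (min_width=16, slack=3)
Line 5: ['top', 'paper', 'good', 'rain'] (min_width=19, slack=0)
Line 6: ['voice'] (min_width=5, slack=14)

Answer: voice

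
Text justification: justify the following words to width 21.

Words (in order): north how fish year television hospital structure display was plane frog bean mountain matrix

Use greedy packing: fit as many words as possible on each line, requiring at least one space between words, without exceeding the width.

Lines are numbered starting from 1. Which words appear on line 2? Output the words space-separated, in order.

Answer: television hospital

Derivation:
Line 1: ['north', 'how', 'fish', 'year'] (min_width=19, slack=2)
Line 2: ['television', 'hospital'] (min_width=19, slack=2)
Line 3: ['structure', 'display', 'was'] (min_width=21, slack=0)
Line 4: ['plane', 'frog', 'bean'] (min_width=15, slack=6)
Line 5: ['mountain', 'matrix'] (min_width=15, slack=6)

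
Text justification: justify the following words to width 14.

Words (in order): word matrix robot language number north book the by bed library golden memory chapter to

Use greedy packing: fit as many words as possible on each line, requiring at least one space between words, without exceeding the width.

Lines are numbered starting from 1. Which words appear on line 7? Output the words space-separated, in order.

Answer: chapter to

Derivation:
Line 1: ['word', 'matrix'] (min_width=11, slack=3)
Line 2: ['robot', 'language'] (min_width=14, slack=0)
Line 3: ['number', 'north'] (min_width=12, slack=2)
Line 4: ['book', 'the', 'by'] (min_width=11, slack=3)
Line 5: ['bed', 'library'] (min_width=11, slack=3)
Line 6: ['golden', 'memory'] (min_width=13, slack=1)
Line 7: ['chapter', 'to'] (min_width=10, slack=4)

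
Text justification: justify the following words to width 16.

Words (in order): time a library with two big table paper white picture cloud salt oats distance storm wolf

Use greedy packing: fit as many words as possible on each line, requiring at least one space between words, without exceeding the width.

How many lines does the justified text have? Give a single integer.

Line 1: ['time', 'a', 'library'] (min_width=14, slack=2)
Line 2: ['with', 'two', 'big'] (min_width=12, slack=4)
Line 3: ['table', 'paper'] (min_width=11, slack=5)
Line 4: ['white', 'picture'] (min_width=13, slack=3)
Line 5: ['cloud', 'salt', 'oats'] (min_width=15, slack=1)
Line 6: ['distance', 'storm'] (min_width=14, slack=2)
Line 7: ['wolf'] (min_width=4, slack=12)
Total lines: 7

Answer: 7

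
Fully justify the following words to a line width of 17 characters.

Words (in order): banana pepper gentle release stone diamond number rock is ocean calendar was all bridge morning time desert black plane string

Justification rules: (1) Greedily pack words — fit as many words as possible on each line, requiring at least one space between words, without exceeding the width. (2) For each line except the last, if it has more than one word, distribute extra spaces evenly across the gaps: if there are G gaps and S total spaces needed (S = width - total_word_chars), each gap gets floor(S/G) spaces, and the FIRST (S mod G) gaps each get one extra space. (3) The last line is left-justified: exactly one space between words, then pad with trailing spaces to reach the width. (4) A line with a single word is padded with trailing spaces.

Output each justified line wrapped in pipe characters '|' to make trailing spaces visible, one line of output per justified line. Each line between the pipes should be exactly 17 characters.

Line 1: ['banana', 'pepper'] (min_width=13, slack=4)
Line 2: ['gentle', 'release'] (min_width=14, slack=3)
Line 3: ['stone', 'diamond'] (min_width=13, slack=4)
Line 4: ['number', 'rock', 'is'] (min_width=14, slack=3)
Line 5: ['ocean', 'calendar'] (min_width=14, slack=3)
Line 6: ['was', 'all', 'bridge'] (min_width=14, slack=3)
Line 7: ['morning', 'time'] (min_width=12, slack=5)
Line 8: ['desert', 'black'] (min_width=12, slack=5)
Line 9: ['plane', 'string'] (min_width=12, slack=5)

Answer: |banana     pepper|
|gentle    release|
|stone     diamond|
|number   rock  is|
|ocean    calendar|
|was   all  bridge|
|morning      time|
|desert      black|
|plane string     |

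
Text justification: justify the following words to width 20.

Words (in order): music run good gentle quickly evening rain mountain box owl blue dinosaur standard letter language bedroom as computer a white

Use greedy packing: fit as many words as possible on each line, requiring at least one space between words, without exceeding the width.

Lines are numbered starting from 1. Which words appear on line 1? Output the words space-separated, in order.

Line 1: ['music', 'run', 'good'] (min_width=14, slack=6)
Line 2: ['gentle', 'quickly'] (min_width=14, slack=6)
Line 3: ['evening', 'rain'] (min_width=12, slack=8)
Line 4: ['mountain', 'box', 'owl'] (min_width=16, slack=4)
Line 5: ['blue', 'dinosaur'] (min_width=13, slack=7)
Line 6: ['standard', 'letter'] (min_width=15, slack=5)
Line 7: ['language', 'bedroom', 'as'] (min_width=19, slack=1)
Line 8: ['computer', 'a', 'white'] (min_width=16, slack=4)

Answer: music run good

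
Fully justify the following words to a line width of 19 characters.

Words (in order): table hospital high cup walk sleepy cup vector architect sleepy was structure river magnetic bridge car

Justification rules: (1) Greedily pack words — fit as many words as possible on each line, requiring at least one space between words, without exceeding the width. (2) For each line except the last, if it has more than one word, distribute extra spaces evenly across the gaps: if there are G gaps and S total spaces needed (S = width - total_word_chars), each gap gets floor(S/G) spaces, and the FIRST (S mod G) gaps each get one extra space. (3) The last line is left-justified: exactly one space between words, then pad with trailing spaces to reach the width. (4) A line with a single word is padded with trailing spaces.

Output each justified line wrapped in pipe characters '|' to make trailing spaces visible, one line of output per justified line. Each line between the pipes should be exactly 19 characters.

Line 1: ['table', 'hospital', 'high'] (min_width=19, slack=0)
Line 2: ['cup', 'walk', 'sleepy', 'cup'] (min_width=19, slack=0)
Line 3: ['vector', 'architect'] (min_width=16, slack=3)
Line 4: ['sleepy', 'was'] (min_width=10, slack=9)
Line 5: ['structure', 'river'] (min_width=15, slack=4)
Line 6: ['magnetic', 'bridge', 'car'] (min_width=19, slack=0)

Answer: |table hospital high|
|cup walk sleepy cup|
|vector    architect|
|sleepy          was|
|structure     river|
|magnetic bridge car|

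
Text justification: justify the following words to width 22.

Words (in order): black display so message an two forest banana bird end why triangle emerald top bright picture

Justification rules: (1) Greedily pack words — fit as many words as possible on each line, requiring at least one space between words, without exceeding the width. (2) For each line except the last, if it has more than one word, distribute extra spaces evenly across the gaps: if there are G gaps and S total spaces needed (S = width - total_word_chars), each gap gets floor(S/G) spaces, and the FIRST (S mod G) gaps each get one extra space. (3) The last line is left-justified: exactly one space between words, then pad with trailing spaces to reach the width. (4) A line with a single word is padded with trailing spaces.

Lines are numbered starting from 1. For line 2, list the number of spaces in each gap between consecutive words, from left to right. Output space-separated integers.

Line 1: ['black', 'display', 'so'] (min_width=16, slack=6)
Line 2: ['message', 'an', 'two', 'forest'] (min_width=21, slack=1)
Line 3: ['banana', 'bird', 'end', 'why'] (min_width=19, slack=3)
Line 4: ['triangle', 'emerald', 'top'] (min_width=20, slack=2)
Line 5: ['bright', 'picture'] (min_width=14, slack=8)

Answer: 2 1 1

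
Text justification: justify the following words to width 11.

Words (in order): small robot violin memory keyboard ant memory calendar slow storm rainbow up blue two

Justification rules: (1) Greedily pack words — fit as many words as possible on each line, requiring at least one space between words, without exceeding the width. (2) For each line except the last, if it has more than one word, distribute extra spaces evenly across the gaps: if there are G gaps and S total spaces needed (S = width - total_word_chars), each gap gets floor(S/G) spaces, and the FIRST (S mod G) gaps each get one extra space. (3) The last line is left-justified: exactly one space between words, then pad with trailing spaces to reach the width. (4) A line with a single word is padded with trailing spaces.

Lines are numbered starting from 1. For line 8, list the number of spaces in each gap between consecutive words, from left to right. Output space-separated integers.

Answer: 2

Derivation:
Line 1: ['small', 'robot'] (min_width=11, slack=0)
Line 2: ['violin'] (min_width=6, slack=5)
Line 3: ['memory'] (min_width=6, slack=5)
Line 4: ['keyboard'] (min_width=8, slack=3)
Line 5: ['ant', 'memory'] (min_width=10, slack=1)
Line 6: ['calendar'] (min_width=8, slack=3)
Line 7: ['slow', 'storm'] (min_width=10, slack=1)
Line 8: ['rainbow', 'up'] (min_width=10, slack=1)
Line 9: ['blue', 'two'] (min_width=8, slack=3)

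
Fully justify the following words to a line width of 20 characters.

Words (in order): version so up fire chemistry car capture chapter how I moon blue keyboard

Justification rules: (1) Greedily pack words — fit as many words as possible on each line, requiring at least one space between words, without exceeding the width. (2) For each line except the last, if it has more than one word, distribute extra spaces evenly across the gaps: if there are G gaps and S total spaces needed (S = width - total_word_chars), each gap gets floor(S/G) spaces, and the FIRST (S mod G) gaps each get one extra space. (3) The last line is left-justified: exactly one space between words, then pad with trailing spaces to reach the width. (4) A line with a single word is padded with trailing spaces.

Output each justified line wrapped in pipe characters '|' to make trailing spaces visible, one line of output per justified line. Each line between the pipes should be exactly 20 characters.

Line 1: ['version', 'so', 'up', 'fire'] (min_width=18, slack=2)
Line 2: ['chemistry', 'car'] (min_width=13, slack=7)
Line 3: ['capture', 'chapter', 'how'] (min_width=19, slack=1)
Line 4: ['I', 'moon', 'blue', 'keyboard'] (min_width=20, slack=0)

Answer: |version  so  up fire|
|chemistry        car|
|capture  chapter how|
|I moon blue keyboard|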